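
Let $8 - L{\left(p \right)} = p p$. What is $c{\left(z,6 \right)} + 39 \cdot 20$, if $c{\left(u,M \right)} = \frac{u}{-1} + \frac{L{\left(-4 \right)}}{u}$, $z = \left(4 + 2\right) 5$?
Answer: $\frac{11246}{15} \approx 749.73$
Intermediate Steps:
$z = 30$ ($z = 6 \cdot 5 = 30$)
$L{\left(p \right)} = 8 - p^{2}$ ($L{\left(p \right)} = 8 - p p = 8 - p^{2}$)
$c{\left(u,M \right)} = - u - \frac{8}{u}$ ($c{\left(u,M \right)} = \frac{u}{-1} + \frac{8 - \left(-4\right)^{2}}{u} = u \left(-1\right) + \frac{8 - 16}{u} = - u + \frac{8 - 16}{u} = - u - \frac{8}{u}$)
$c{\left(z,6 \right)} + 39 \cdot 20 = \left(\left(-1\right) 30 - \frac{8}{30}\right) + 39 \cdot 20 = \left(-30 - \frac{4}{15}\right) + 780 = - \frac{454}{15} + 780 = \frac{11246}{15}$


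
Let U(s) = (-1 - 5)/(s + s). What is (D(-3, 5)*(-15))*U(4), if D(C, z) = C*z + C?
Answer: -405/2 ≈ -202.50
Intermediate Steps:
U(s) = -3/s (U(s) = -6*1/(2*s) = -3/s)
D(C, z) = C + C*z
(D(-3, 5)*(-15))*U(4) = (-3*(1 + 5)*(-15))*(-3/4) = (-3*6*(-15))*(-3*1/4) = -18*(-15)*(-3/4) = 270*(-3/4) = -405/2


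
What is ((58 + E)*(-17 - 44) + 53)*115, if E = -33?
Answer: -169280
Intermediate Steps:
((58 + E)*(-17 - 44) + 53)*115 = ((58 - 33)*(-17 - 44) + 53)*115 = (25*(-61) + 53)*115 = (-1525 + 53)*115 = -1472*115 = -169280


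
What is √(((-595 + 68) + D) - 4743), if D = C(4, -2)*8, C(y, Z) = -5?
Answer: 3*I*√590 ≈ 72.87*I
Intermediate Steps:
D = -40 (D = -5*8 = -40)
√(((-595 + 68) + D) - 4743) = √(((-595 + 68) - 40) - 4743) = √((-527 - 40) - 4743) = √(-567 - 4743) = √(-5310) = 3*I*√590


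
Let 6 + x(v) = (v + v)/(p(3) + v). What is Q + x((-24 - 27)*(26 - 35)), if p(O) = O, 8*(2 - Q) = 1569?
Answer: -122053/616 ≈ -198.14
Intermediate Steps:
Q = -1553/8 (Q = 2 - ⅛*1569 = 2 - 1569/8 = -1553/8 ≈ -194.13)
x(v) = -6 + 2*v/(3 + v) (x(v) = -6 + (v + v)/(3 + v) = -6 + (2*v)/(3 + v) = -6 + 2*v/(3 + v))
Q + x((-24 - 27)*(26 - 35)) = -1553/8 + 2*(-9 - 2*(-24 - 27)*(26 - 35))/(3 + (-24 - 27)*(26 - 35)) = -1553/8 + 2*(-9 - (-102)*(-9))/(3 - 51*(-9)) = -1553/8 + 2*(-9 - 2*459)/(3 + 459) = -1553/8 + 2*(-9 - 918)/462 = -1553/8 + 2*(1/462)*(-927) = -1553/8 - 309/77 = -122053/616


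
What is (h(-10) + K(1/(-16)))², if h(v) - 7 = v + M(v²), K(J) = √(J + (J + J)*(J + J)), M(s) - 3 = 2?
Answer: (16 + I*√3)²/64 ≈ 3.9531 + 0.86602*I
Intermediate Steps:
M(s) = 5 (M(s) = 3 + 2 = 5)
K(J) = √(J + 4*J²) (K(J) = √(J + (2*J)*(2*J)) = √(J + 4*J²))
h(v) = 12 + v (h(v) = 7 + (v + 5) = 7 + (5 + v) = 12 + v)
(h(-10) + K(1/(-16)))² = ((12 - 10) + √((1 + 4/(-16))/(-16)))² = (2 + √(-(1 + 4*(-1/16))/16))² = (2 + √(-(1 - ¼)/16))² = (2 + √(-1/16*¾))² = (2 + √(-3/64))² = (2 + I*√3/8)²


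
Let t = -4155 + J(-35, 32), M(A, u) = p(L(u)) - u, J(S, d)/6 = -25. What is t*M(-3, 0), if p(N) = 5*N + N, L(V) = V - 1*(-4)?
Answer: -103320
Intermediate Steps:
L(V) = 4 + V (L(V) = V + 4 = 4 + V)
J(S, d) = -150 (J(S, d) = 6*(-25) = -150)
p(N) = 6*N
M(A, u) = 24 + 5*u (M(A, u) = 6*(4 + u) - u = (24 + 6*u) - u = 24 + 5*u)
t = -4305 (t = -4155 - 150 = -4305)
t*M(-3, 0) = -4305*(24 + 5*0) = -4305*(24 + 0) = -4305*24 = -103320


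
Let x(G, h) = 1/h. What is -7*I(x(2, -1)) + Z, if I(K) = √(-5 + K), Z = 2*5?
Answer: 10 - 7*I*√6 ≈ 10.0 - 17.146*I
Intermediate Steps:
Z = 10
-7*I(x(2, -1)) + Z = -7*√(-5 + 1/(-1)) + 10 = -7*√(-5 - 1) + 10 = -7*I*√6 + 10 = 10 - 7*I*√6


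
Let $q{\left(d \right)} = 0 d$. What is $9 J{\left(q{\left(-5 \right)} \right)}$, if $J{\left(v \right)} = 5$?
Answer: $45$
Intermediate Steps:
$q{\left(d \right)} = 0$
$9 J{\left(q{\left(-5 \right)} \right)} = 9 \cdot 5 = 45$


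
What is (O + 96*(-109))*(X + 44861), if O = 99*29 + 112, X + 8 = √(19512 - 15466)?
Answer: -335545293 - 127177*√14 ≈ -3.3602e+8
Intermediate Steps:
X = -8 + 17*√14 (X = -8 + √(19512 - 15466) = -8 + √4046 = -8 + 17*√14 ≈ 55.608)
O = 2983 (O = 2871 + 112 = 2983)
(O + 96*(-109))*(X + 44861) = (2983 + 96*(-109))*((-8 + 17*√14) + 44861) = (2983 - 10464)*(44853 + 17*√14) = -7481*(44853 + 17*√14) = -335545293 - 127177*√14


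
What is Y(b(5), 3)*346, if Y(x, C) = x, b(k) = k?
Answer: 1730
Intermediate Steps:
Y(b(5), 3)*346 = 5*346 = 1730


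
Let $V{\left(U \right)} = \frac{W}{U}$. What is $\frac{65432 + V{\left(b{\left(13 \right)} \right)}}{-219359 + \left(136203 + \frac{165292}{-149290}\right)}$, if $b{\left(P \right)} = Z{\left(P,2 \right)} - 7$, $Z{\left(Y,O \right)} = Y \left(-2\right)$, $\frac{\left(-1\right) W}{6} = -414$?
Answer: $- \frac{26832040990}{34139942463} \approx -0.78594$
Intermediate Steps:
$W = 2484$ ($W = \left(-6\right) \left(-414\right) = 2484$)
$Z{\left(Y,O \right)} = - 2 Y$
$b{\left(P \right)} = -7 - 2 P$ ($b{\left(P \right)} = - 2 P - 7 = -7 - 2 P$)
$V{\left(U \right)} = \frac{2484}{U}$
$\frac{65432 + V{\left(b{\left(13 \right)} \right)}}{-219359 + \left(136203 + \frac{165292}{-149290}\right)} = \frac{65432 + \frac{2484}{-7 - 26}}{-219359 + \left(136203 + \frac{165292}{-149290}\right)} = \frac{65432 + \frac{2484}{-7 - 26}}{-219359 + \left(136203 + 165292 \left(- \frac{1}{149290}\right)\right)} = \frac{65432 + \frac{2484}{-33}}{-219359 + \left(136203 - \frac{82646}{74645}\right)} = \frac{65432 + 2484 \left(- \frac{1}{33}\right)}{-219359 + \frac{10166790289}{74645}} = \frac{65432 - \frac{828}{11}}{- \frac{6207262266}{74645}} = \frac{718924}{11} \left(- \frac{74645}{6207262266}\right) = - \frac{26832040990}{34139942463}$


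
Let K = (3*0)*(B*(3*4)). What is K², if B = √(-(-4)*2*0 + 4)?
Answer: 0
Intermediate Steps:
B = 2 (B = √(-4*(-2)*0 + 4) = √(8*0 + 4) = √(0 + 4) = √4 = 2)
K = 0 (K = (3*0)*(2*(3*4)) = 0*(2*12) = 0*24 = 0)
K² = 0² = 0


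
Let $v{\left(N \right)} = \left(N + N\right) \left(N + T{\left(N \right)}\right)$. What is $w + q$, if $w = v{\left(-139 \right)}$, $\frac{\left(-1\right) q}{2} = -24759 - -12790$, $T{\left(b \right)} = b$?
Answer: $101222$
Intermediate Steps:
$v{\left(N \right)} = 4 N^{2}$ ($v{\left(N \right)} = \left(N + N\right) \left(N + N\right) = 2 N 2 N = 4 N^{2}$)
$q = 23938$ ($q = - 2 \left(-24759 - -12790\right) = - 2 \left(-24759 + 12790\right) = \left(-2\right) \left(-11969\right) = 23938$)
$w = 77284$ ($w = 4 \left(-139\right)^{2} = 4 \cdot 19321 = 77284$)
$w + q = 77284 + 23938 = 101222$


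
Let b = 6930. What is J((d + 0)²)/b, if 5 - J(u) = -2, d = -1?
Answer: 1/990 ≈ 0.0010101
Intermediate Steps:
J(u) = 7 (J(u) = 5 - 1*(-2) = 5 + 2 = 7)
J((d + 0)²)/b = 7/6930 = 7*(1/6930) = 1/990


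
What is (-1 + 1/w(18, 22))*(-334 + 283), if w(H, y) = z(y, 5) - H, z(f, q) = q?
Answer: 714/13 ≈ 54.923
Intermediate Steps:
w(H, y) = 5 - H
(-1 + 1/w(18, 22))*(-334 + 283) = (-1 + 1/(5 - 1*18))*(-334 + 283) = (-1 + 1/(5 - 18))*(-51) = (-1 + 1/(-13))*(-51) = (-1 - 1/13)*(-51) = -14/13*(-51) = 714/13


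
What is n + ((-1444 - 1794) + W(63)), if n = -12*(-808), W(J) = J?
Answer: 6521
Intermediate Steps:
n = 9696
n + ((-1444 - 1794) + W(63)) = 9696 + ((-1444 - 1794) + 63) = 9696 + (-3238 + 63) = 9696 - 3175 = 6521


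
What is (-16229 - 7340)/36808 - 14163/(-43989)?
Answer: -3995853/12551528 ≈ -0.31836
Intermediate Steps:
(-16229 - 7340)/36808 - 14163/(-43989) = -23569*1/36808 - 14163*(-1/43989) = -23569/36808 + 4721/14663 = -3995853/12551528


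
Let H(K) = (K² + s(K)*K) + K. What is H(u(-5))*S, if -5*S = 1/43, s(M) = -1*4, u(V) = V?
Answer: -8/43 ≈ -0.18605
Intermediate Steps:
s(M) = -4
S = -1/215 (S = -⅕/43 = -⅕*1/43 = -1/215 ≈ -0.0046512)
H(K) = K² - 3*K (H(K) = (K² - 4*K) + K = K² - 3*K)
H(u(-5))*S = -5*(-3 - 5)*(-1/215) = -5*(-8)*(-1/215) = 40*(-1/215) = -8/43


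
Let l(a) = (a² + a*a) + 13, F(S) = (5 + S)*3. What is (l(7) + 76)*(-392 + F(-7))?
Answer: -74426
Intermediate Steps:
F(S) = 15 + 3*S
l(a) = 13 + 2*a² (l(a) = (a² + a²) + 13 = 2*a² + 13 = 13 + 2*a²)
(l(7) + 76)*(-392 + F(-7)) = ((13 + 2*7²) + 76)*(-392 + (15 + 3*(-7))) = ((13 + 2*49) + 76)*(-392 + (15 - 21)) = ((13 + 98) + 76)*(-392 - 6) = (111 + 76)*(-398) = 187*(-398) = -74426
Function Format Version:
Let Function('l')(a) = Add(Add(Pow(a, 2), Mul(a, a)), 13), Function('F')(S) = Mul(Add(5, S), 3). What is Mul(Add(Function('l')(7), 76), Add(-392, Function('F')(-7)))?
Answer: -74426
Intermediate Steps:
Function('F')(S) = Add(15, Mul(3, S))
Function('l')(a) = Add(13, Mul(2, Pow(a, 2))) (Function('l')(a) = Add(Add(Pow(a, 2), Pow(a, 2)), 13) = Add(Mul(2, Pow(a, 2)), 13) = Add(13, Mul(2, Pow(a, 2))))
Mul(Add(Function('l')(7), 76), Add(-392, Function('F')(-7))) = Mul(Add(Add(13, Mul(2, Pow(7, 2))), 76), Add(-392, Add(15, Mul(3, -7)))) = Mul(Add(Add(13, Mul(2, 49)), 76), Add(-392, Add(15, -21))) = Mul(Add(Add(13, 98), 76), Add(-392, -6)) = Mul(Add(111, 76), -398) = Mul(187, -398) = -74426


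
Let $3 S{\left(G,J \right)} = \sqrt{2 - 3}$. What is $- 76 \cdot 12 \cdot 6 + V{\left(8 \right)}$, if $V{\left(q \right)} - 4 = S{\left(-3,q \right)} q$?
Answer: $-5468 + \frac{8 i}{3} \approx -5468.0 + 2.6667 i$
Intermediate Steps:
$S{\left(G,J \right)} = \frac{i}{3}$ ($S{\left(G,J \right)} = \frac{\sqrt{2 - 3}}{3} = \frac{\sqrt{-1}}{3} = \frac{i}{3}$)
$V{\left(q \right)} = 4 + \frac{i q}{3}$ ($V{\left(q \right)} = 4 + \frac{i}{3} q = 4 + \frac{i q}{3}$)
$- 76 \cdot 12 \cdot 6 + V{\left(8 \right)} = - 76 \cdot 12 \cdot 6 + \left(4 + \frac{1}{3} i 8\right) = \left(-76\right) 72 + \left(4 + \frac{8 i}{3}\right) = -5472 + \left(4 + \frac{8 i}{3}\right) = -5468 + \frac{8 i}{3}$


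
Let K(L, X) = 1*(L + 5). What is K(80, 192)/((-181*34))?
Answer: -5/362 ≈ -0.013812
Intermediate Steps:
K(L, X) = 5 + L (K(L, X) = 1*(5 + L) = 5 + L)
K(80, 192)/((-181*34)) = (5 + 80)/((-181*34)) = 85/(-6154) = 85*(-1/6154) = -5/362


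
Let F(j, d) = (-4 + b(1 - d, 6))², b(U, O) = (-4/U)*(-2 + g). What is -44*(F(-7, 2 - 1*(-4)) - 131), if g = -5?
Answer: 42724/25 ≈ 1709.0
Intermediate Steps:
b(U, O) = 28/U (b(U, O) = (-4/U)*(-2 - 5) = -4/U*(-7) = 28/U)
F(j, d) = (-4 + 28/(1 - d))²
-44*(F(-7, 2 - 1*(-4)) - 131) = -44*(16*(6 + (2 - 1*(-4)))²/(-1 + (2 - 1*(-4)))² - 131) = -44*(16*(6 + (2 + 4))²/(-1 + (2 + 4))² - 131) = -44*(16*(6 + 6)²/(-1 + 6)² - 131) = -44*(16*12²/5² - 131) = -44*(16*(1/25)*144 - 131) = -44*(2304/25 - 131) = -44*(-971/25) = 42724/25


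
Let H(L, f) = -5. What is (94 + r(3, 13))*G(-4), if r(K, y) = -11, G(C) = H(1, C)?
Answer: -415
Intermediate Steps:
G(C) = -5
(94 + r(3, 13))*G(-4) = (94 - 11)*(-5) = 83*(-5) = -415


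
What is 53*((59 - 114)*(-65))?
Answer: 189475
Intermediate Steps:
53*((59 - 114)*(-65)) = 53*(-55*(-65)) = 53*3575 = 189475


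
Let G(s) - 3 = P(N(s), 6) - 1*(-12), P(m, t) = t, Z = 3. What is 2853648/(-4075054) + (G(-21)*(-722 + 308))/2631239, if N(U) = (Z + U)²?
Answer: -3772029214674/5361220505953 ≈ -0.70358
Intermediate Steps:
N(U) = (3 + U)²
G(s) = 21 (G(s) = 3 + (6 - 1*(-12)) = 3 + (6 + 12) = 3 + 18 = 21)
2853648/(-4075054) + (G(-21)*(-722 + 308))/2631239 = 2853648/(-4075054) + (21*(-722 + 308))/2631239 = 2853648*(-1/4075054) + (21*(-414))*(1/2631239) = -1426824/2037527 - 8694*1/2631239 = -1426824/2037527 - 8694/2631239 = -3772029214674/5361220505953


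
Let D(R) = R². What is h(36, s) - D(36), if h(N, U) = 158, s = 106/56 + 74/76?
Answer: -1138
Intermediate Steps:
s = 1525/532 (s = 106*(1/56) + 74*(1/76) = 53/28 + 37/38 = 1525/532 ≈ 2.8665)
h(36, s) - D(36) = 158 - 1*36² = 158 - 1*1296 = 158 - 1296 = -1138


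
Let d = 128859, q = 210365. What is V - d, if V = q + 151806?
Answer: 233312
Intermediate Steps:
V = 362171 (V = 210365 + 151806 = 362171)
V - d = 362171 - 1*128859 = 362171 - 128859 = 233312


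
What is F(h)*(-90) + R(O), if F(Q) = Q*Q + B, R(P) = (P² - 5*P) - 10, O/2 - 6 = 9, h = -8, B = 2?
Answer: -5200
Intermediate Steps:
O = 30 (O = 12 + 2*9 = 12 + 18 = 30)
R(P) = -10 + P² - 5*P
F(Q) = 2 + Q² (F(Q) = Q*Q + 2 = Q² + 2 = 2 + Q²)
F(h)*(-90) + R(O) = (2 + (-8)²)*(-90) + (-10 + 30² - 5*30) = (2 + 64)*(-90) + (-10 + 900 - 150) = 66*(-90) + 740 = -5940 + 740 = -5200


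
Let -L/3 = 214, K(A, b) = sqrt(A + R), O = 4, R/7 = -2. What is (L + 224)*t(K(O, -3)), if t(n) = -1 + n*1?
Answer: 418 - 418*I*sqrt(10) ≈ 418.0 - 1321.8*I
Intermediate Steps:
R = -14 (R = 7*(-2) = -14)
K(A, b) = sqrt(-14 + A) (K(A, b) = sqrt(A - 14) = sqrt(-14 + A))
L = -642 (L = -3*214 = -642)
t(n) = -1 + n
(L + 224)*t(K(O, -3)) = (-642 + 224)*(-1 + sqrt(-14 + 4)) = -418*(-1 + sqrt(-10)) = -418*(-1 + I*sqrt(10)) = 418 - 418*I*sqrt(10)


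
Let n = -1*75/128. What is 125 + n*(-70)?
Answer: 10625/64 ≈ 166.02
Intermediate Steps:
n = -75/128 (n = -75*1/128 = -75/128 ≈ -0.58594)
125 + n*(-70) = 125 - 75/128*(-70) = 125 + 2625/64 = 10625/64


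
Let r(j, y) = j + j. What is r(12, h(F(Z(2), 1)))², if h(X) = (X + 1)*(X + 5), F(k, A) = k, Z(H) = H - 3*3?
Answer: 576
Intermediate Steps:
Z(H) = -9 + H (Z(H) = H - 9 = -9 + H)
h(X) = (1 + X)*(5 + X)
r(j, y) = 2*j
r(12, h(F(Z(2), 1)))² = (2*12)² = 24² = 576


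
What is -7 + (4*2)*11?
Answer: 81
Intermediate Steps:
-7 + (4*2)*11 = -7 + 8*11 = -7 + 88 = 81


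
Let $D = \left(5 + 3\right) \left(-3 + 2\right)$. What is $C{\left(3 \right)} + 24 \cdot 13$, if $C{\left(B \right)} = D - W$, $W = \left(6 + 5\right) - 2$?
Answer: $295$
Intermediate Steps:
$W = 9$ ($W = 11 - 2 = 9$)
$D = -8$ ($D = 8 \left(-1\right) = -8$)
$C{\left(B \right)} = -17$ ($C{\left(B \right)} = -8 - 9 = -17$)
$C{\left(3 \right)} + 24 \cdot 13 = -17 + 24 \cdot 13 = -17 + 312 = 295$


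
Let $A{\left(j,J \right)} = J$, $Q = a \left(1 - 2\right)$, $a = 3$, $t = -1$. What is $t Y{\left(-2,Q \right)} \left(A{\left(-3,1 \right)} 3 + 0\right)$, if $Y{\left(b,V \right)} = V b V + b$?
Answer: $60$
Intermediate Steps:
$Q = -3$ ($Q = 3 \left(1 - 2\right) = 3 \left(-1\right) = -3$)
$Y{\left(b,V \right)} = b + b V^{2}$ ($Y{\left(b,V \right)} = b V^{2} + b = b + b V^{2}$)
$t Y{\left(-2,Q \right)} \left(A{\left(-3,1 \right)} 3 + 0\right) = - \left(-2\right) \left(1 + \left(-3\right)^{2}\right) \left(1 \cdot 3 + 0\right) = - \left(-2\right) \left(1 + 9\right) \left(3 + 0\right) = - \left(-2\right) 10 \cdot 3 = \left(-1\right) \left(-20\right) 3 = 20 \cdot 3 = 60$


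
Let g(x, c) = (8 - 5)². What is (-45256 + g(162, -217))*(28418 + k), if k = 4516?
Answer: -1490164698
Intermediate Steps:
g(x, c) = 9 (g(x, c) = 3² = 9)
(-45256 + g(162, -217))*(28418 + k) = (-45256 + 9)*(28418 + 4516) = -45247*32934 = -1490164698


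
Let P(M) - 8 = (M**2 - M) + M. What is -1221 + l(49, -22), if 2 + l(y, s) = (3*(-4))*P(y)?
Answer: -30131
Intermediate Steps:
P(M) = 8 + M**2 (P(M) = 8 + ((M**2 - M) + M) = 8 + M**2)
l(y, s) = -98 - 12*y**2 (l(y, s) = -2 + (3*(-4))*(8 + y**2) = -2 - 12*(8 + y**2) = -2 + (-96 - 12*y**2) = -98 - 12*y**2)
-1221 + l(49, -22) = -1221 + (-98 - 12*49**2) = -1221 + (-98 - 12*2401) = -1221 + (-98 - 28812) = -1221 - 28910 = -30131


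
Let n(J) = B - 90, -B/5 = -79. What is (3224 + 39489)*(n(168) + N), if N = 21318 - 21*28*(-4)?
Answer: 1024044175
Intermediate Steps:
B = 395 (B = -5*(-79) = 395)
N = 23670 (N = 21318 - 588*(-4) = 21318 - 1*(-2352) = 21318 + 2352 = 23670)
n(J) = 305 (n(J) = 395 - 90 = 305)
(3224 + 39489)*(n(168) + N) = (3224 + 39489)*(305 + 23670) = 42713*23975 = 1024044175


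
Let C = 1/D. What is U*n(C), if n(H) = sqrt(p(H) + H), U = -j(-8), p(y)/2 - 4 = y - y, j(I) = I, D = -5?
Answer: 8*sqrt(195)/5 ≈ 22.343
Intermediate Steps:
p(y) = 8 (p(y) = 8 + 2*(y - y) = 8 + 2*0 = 8 + 0 = 8)
C = -1/5 (C = 1/(-5) = -1/5 ≈ -0.20000)
U = 8 (U = -1*(-8) = 8)
n(H) = sqrt(8 + H)
U*n(C) = 8*sqrt(8 - 1/5) = 8*sqrt(39/5) = 8*(sqrt(195)/5) = 8*sqrt(195)/5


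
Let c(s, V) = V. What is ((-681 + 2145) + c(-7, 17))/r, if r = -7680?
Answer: -1481/7680 ≈ -0.19284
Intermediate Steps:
((-681 + 2145) + c(-7, 17))/r = ((-681 + 2145) + 17)/(-7680) = (1464 + 17)*(-1/7680) = 1481*(-1/7680) = -1481/7680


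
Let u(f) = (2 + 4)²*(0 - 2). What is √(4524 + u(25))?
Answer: 2*√1113 ≈ 66.723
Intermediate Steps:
u(f) = -72 (u(f) = 6²*(-2) = 36*(-2) = -72)
√(4524 + u(25)) = √(4524 - 72) = √4452 = 2*√1113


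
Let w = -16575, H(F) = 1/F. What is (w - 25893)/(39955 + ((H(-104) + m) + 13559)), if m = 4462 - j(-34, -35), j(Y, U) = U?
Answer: -4416672/6033143 ≈ -0.73207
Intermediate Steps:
m = 4497 (m = 4462 - 1*(-35) = 4462 + 35 = 4497)
(w - 25893)/(39955 + ((H(-104) + m) + 13559)) = (-16575 - 25893)/(39955 + ((1/(-104) + 4497) + 13559)) = -42468/(39955 + ((-1/104 + 4497) + 13559)) = -42468/(39955 + (467687/104 + 13559)) = -42468/(39955 + 1877823/104) = -42468/6033143/104 = -42468*104/6033143 = -4416672/6033143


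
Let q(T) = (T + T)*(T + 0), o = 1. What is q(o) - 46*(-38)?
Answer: 1750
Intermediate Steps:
q(T) = 2*T² (q(T) = (2*T)*T = 2*T²)
q(o) - 46*(-38) = 2*1² - 46*(-38) = 2*1 + 1748 = 2 + 1748 = 1750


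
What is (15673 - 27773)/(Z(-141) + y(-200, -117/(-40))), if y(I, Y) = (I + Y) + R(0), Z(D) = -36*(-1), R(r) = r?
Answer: 484000/6443 ≈ 75.120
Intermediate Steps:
Z(D) = 36
y(I, Y) = I + Y (y(I, Y) = (I + Y) + 0 = I + Y)
(15673 - 27773)/(Z(-141) + y(-200, -117/(-40))) = (15673 - 27773)/(36 + (-200 - 117/(-40))) = -12100/(36 + (-200 - 117*(-1/40))) = -12100/(36 + (-200 + 117/40)) = -12100/(36 - 7883/40) = -12100/(-6443/40) = -12100*(-40/6443) = 484000/6443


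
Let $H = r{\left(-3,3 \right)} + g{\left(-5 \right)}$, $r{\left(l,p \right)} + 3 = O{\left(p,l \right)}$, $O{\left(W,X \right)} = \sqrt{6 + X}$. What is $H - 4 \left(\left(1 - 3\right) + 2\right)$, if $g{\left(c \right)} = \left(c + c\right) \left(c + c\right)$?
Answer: $97 + \sqrt{3} \approx 98.732$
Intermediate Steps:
$r{\left(l,p \right)} = -3 + \sqrt{6 + l}$
$g{\left(c \right)} = 4 c^{2}$ ($g{\left(c \right)} = 2 c 2 c = 4 c^{2}$)
$H = 97 + \sqrt{3}$ ($H = \left(-3 + \sqrt{6 - 3}\right) + 4 \left(-5\right)^{2} = \left(-3 + \sqrt{3}\right) + 4 \cdot 25 = \left(-3 + \sqrt{3}\right) + 100 = 97 + \sqrt{3} \approx 98.732$)
$H - 4 \left(\left(1 - 3\right) + 2\right) = \left(97 + \sqrt{3}\right) - 4 \left(\left(1 - 3\right) + 2\right) = \left(97 + \sqrt{3}\right) - 4 \left(-2 + 2\right) = \left(97 + \sqrt{3}\right) - 0 = \left(97 + \sqrt{3}\right) + 0 = 97 + \sqrt{3}$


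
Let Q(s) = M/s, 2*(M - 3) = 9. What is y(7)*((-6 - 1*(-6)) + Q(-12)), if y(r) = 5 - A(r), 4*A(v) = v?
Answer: -65/32 ≈ -2.0313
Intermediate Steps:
M = 15/2 (M = 3 + (½)*9 = 3 + 9/2 = 15/2 ≈ 7.5000)
Q(s) = 15/(2*s)
A(v) = v/4
y(r) = 5 - r/4
y(7)*((-6 - 1*(-6)) + Q(-12)) = (5 - ¼*7)*((-6 - 1*(-6)) + (15/2)/(-12)) = (5 - 7/4)*((-6 + 6) + (15/2)*(-1/12)) = 13*(0 - 5/8)/4 = (13/4)*(-5/8) = -65/32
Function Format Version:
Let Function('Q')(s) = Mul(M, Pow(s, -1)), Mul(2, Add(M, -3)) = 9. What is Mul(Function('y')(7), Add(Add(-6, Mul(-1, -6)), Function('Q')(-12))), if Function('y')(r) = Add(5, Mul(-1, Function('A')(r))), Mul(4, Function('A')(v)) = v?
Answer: Rational(-65, 32) ≈ -2.0313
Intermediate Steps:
M = Rational(15, 2) (M = Add(3, Mul(Rational(1, 2), 9)) = Add(3, Rational(9, 2)) = Rational(15, 2) ≈ 7.5000)
Function('Q')(s) = Mul(Rational(15, 2), Pow(s, -1))
Function('A')(v) = Mul(Rational(1, 4), v)
Function('y')(r) = Add(5, Mul(Rational(-1, 4), r)) (Function('y')(r) = Add(5, Mul(-1, Mul(Rational(1, 4), r))) = Add(5, Mul(Rational(-1, 4), r)))
Mul(Function('y')(7), Add(Add(-6, Mul(-1, -6)), Function('Q')(-12))) = Mul(Add(5, Mul(Rational(-1, 4), 7)), Add(Add(-6, Mul(-1, -6)), Mul(Rational(15, 2), Pow(-12, -1)))) = Mul(Add(5, Rational(-7, 4)), Add(Add(-6, 6), Mul(Rational(15, 2), Rational(-1, 12)))) = Mul(Rational(13, 4), Add(0, Rational(-5, 8))) = Mul(Rational(13, 4), Rational(-5, 8)) = Rational(-65, 32)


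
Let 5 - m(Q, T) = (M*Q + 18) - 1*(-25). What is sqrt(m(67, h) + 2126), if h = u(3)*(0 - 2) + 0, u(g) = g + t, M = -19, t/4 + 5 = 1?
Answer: sqrt(3361) ≈ 57.974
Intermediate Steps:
t = -16 (t = -20 + 4*1 = -20 + 4 = -16)
u(g) = -16 + g (u(g) = g - 16 = -16 + g)
h = 26 (h = (-16 + 3)*(0 - 2) + 0 = -13*(-2) + 0 = 26 + 0 = 26)
m(Q, T) = -38 + 19*Q (m(Q, T) = 5 - ((-19*Q + 18) - 1*(-25)) = 5 - ((18 - 19*Q) + 25) = 5 - (43 - 19*Q) = 5 + (-43 + 19*Q) = -38 + 19*Q)
sqrt(m(67, h) + 2126) = sqrt((-38 + 19*67) + 2126) = sqrt((-38 + 1273) + 2126) = sqrt(1235 + 2126) = sqrt(3361)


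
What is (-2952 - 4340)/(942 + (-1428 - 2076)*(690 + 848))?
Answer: 3646/2694105 ≈ 0.0013533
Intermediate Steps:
(-2952 - 4340)/(942 + (-1428 - 2076)*(690 + 848)) = -7292/(942 - 3504*1538) = -7292/(942 - 5389152) = -7292/(-5388210) = -7292*(-1/5388210) = 3646/2694105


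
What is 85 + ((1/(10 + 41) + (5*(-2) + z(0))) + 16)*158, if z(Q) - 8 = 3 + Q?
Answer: 141479/51 ≈ 2774.1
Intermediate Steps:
z(Q) = 11 + Q (z(Q) = 8 + (3 + Q) = 11 + Q)
85 + ((1/(10 + 41) + (5*(-2) + z(0))) + 16)*158 = 85 + ((1/(10 + 41) + (5*(-2) + (11 + 0))) + 16)*158 = 85 + ((1/51 + (-10 + 11)) + 16)*158 = 85 + ((1/51 + 1) + 16)*158 = 85 + (52/51 + 16)*158 = 85 + (868/51)*158 = 85 + 137144/51 = 141479/51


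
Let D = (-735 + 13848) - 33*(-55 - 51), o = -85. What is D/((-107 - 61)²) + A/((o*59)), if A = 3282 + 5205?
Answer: -1062809/962880 ≈ -1.1038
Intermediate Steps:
A = 8487
D = 16611 (D = 13113 - 33*(-106) = 13113 + 3498 = 16611)
D/((-107 - 61)²) + A/((o*59)) = 16611/((-107 - 61)²) + 8487/((-85*59)) = 16611/((-168)²) + 8487/(-5015) = 16611/28224 + 8487*(-1/5015) = 16611*(1/28224) - 8487/5015 = 113/192 - 8487/5015 = -1062809/962880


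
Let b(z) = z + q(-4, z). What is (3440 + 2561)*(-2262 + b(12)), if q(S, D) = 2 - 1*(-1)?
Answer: -13484247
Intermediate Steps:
q(S, D) = 3 (q(S, D) = 2 + 1 = 3)
b(z) = 3 + z (b(z) = z + 3 = 3 + z)
(3440 + 2561)*(-2262 + b(12)) = (3440 + 2561)*(-2262 + (3 + 12)) = 6001*(-2262 + 15) = 6001*(-2247) = -13484247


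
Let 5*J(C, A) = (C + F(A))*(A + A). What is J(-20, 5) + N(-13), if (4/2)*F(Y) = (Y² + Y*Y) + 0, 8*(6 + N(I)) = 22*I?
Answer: -127/4 ≈ -31.750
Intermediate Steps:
N(I) = -6 + 11*I/4 (N(I) = -6 + (22*I)/8 = -6 + 11*I/4)
F(Y) = Y² (F(Y) = ((Y² + Y*Y) + 0)/2 = ((Y² + Y²) + 0)/2 = (2*Y² + 0)/2 = (2*Y²)/2 = Y²)
J(C, A) = 2*A*(C + A²)/5 (J(C, A) = ((C + A²)*(A + A))/5 = ((C + A²)*(2*A))/5 = (2*A*(C + A²))/5 = 2*A*(C + A²)/5)
J(-20, 5) + N(-13) = (⅖)*5*(-20 + 5²) + (-6 + (11/4)*(-13)) = (⅖)*5*(-20 + 25) + (-6 - 143/4) = (⅖)*5*5 - 167/4 = 10 - 167/4 = -127/4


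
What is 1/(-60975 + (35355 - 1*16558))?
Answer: -1/42178 ≈ -2.3709e-5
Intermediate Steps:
1/(-60975 + (35355 - 1*16558)) = 1/(-60975 + (35355 - 16558)) = 1/(-60975 + 18797) = 1/(-42178) = -1/42178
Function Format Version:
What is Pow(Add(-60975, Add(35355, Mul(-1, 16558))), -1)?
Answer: Rational(-1, 42178) ≈ -2.3709e-5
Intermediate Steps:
Pow(Add(-60975, Add(35355, Mul(-1, 16558))), -1) = Pow(Add(-60975, Add(35355, -16558)), -1) = Pow(Add(-60975, 18797), -1) = Pow(-42178, -1) = Rational(-1, 42178)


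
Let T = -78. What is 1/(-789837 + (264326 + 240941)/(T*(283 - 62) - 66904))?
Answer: -84142/66458970121 ≈ -1.2661e-6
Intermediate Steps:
1/(-789837 + (264326 + 240941)/(T*(283 - 62) - 66904)) = 1/(-789837 + (264326 + 240941)/(-78*(283 - 62) - 66904)) = 1/(-789837 + 505267/(-78*221 - 66904)) = 1/(-789837 + 505267/(-17238 - 66904)) = 1/(-789837 + 505267/(-84142)) = 1/(-789837 + 505267*(-1/84142)) = 1/(-789837 - 505267/84142) = 1/(-66458970121/84142) = -84142/66458970121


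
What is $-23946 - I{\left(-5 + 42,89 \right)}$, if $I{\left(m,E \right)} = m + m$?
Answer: $-24020$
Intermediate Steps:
$I{\left(m,E \right)} = 2 m$
$-23946 - I{\left(-5 + 42,89 \right)} = -23946 - 2 \left(-5 + 42\right) = -23946 - 2 \cdot 37 = -23946 - 74 = -24020$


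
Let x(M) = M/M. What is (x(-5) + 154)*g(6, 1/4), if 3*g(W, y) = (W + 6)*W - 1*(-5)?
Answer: 11935/3 ≈ 3978.3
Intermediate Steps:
x(M) = 1
g(W, y) = 5/3 + W*(6 + W)/3 (g(W, y) = ((W + 6)*W - 1*(-5))/3 = ((6 + W)*W + 5)/3 = (W*(6 + W) + 5)/3 = (5 + W*(6 + W))/3 = 5/3 + W*(6 + W)/3)
(x(-5) + 154)*g(6, 1/4) = (1 + 154)*(5/3 + 2*6 + (⅓)*6²) = 155*(5/3 + 12 + (⅓)*36) = 155*(5/3 + 12 + 12) = 155*(77/3) = 11935/3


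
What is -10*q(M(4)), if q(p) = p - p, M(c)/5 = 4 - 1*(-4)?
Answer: 0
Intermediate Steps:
M(c) = 40 (M(c) = 5*(4 - 1*(-4)) = 5*(4 + 4) = 5*8 = 40)
q(p) = 0
-10*q(M(4)) = -10*0 = 0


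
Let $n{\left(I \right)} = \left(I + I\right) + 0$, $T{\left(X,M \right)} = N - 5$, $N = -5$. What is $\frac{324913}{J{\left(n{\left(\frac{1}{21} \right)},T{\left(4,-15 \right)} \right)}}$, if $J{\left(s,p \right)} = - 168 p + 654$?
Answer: $\frac{324913}{2334} \approx 139.21$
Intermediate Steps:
$T{\left(X,M \right)} = -10$ ($T{\left(X,M \right)} = -5 - 5 = -10$)
$n{\left(I \right)} = 2 I$ ($n{\left(I \right)} = 2 I + 0 = 2 I$)
$J{\left(s,p \right)} = 654 - 168 p$
$\frac{324913}{J{\left(n{\left(\frac{1}{21} \right)},T{\left(4,-15 \right)} \right)}} = \frac{324913}{654 - -1680} = \frac{324913}{654 + 1680} = \frac{324913}{2334}$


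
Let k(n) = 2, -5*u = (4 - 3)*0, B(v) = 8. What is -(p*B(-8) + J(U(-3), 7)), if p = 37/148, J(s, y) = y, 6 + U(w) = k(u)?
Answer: -9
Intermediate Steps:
u = 0 (u = -(4 - 3)*0/5 = -0/5 = -⅕*0 = 0)
U(w) = -4 (U(w) = -6 + 2 = -4)
p = ¼ (p = 37*(1/148) = ¼ ≈ 0.25000)
-(p*B(-8) + J(U(-3), 7)) = -((¼)*8 + 7) = -(2 + 7) = -1*9 = -9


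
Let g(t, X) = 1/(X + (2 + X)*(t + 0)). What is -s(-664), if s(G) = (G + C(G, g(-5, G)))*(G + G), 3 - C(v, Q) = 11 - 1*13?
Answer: -875152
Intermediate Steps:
g(t, X) = 1/(X + t*(2 + X)) (g(t, X) = 1/(X + (2 + X)*t) = 1/(X + t*(2 + X)))
C(v, Q) = 5 (C(v, Q) = 3 - (11 - 1*13) = 3 - (11 - 13) = 3 - 1*(-2) = 3 + 2 = 5)
s(G) = 2*G*(5 + G) (s(G) = (G + 5)*(G + G) = (5 + G)*(2*G) = 2*G*(5 + G))
-s(-664) = -2*(-664)*(5 - 664) = -2*(-664)*(-659) = -1*875152 = -875152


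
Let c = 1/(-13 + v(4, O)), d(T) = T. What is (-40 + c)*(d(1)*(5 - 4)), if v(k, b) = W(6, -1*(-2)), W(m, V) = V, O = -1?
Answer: -441/11 ≈ -40.091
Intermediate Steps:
v(k, b) = 2 (v(k, b) = -1*(-2) = 2)
c = -1/11 (c = 1/(-13 + 2) = 1/(-11) = -1/11 ≈ -0.090909)
(-40 + c)*(d(1)*(5 - 4)) = (-40 - 1/11)*(1*(5 - 4)) = -441/11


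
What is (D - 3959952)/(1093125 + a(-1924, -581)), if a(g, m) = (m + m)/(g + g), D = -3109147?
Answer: -13600946476/2103173081 ≈ -6.4669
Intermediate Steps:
a(g, m) = m/g (a(g, m) = (2*m)/((2*g)) = (2*m)*(1/(2*g)) = m/g)
(D - 3959952)/(1093125 + a(-1924, -581)) = (-3109147 - 3959952)/(1093125 - 581/(-1924)) = -7069099/(1093125 - 581*(-1/1924)) = -7069099/(1093125 + 581/1924) = -7069099/2103173081/1924 = -7069099*1924/2103173081 = -13600946476/2103173081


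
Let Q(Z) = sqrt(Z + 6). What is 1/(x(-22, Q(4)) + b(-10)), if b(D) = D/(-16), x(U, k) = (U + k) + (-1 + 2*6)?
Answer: -664/6249 - 64*sqrt(10)/6249 ≈ -0.13864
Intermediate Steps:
Q(Z) = sqrt(6 + Z)
x(U, k) = 11 + U + k (x(U, k) = (U + k) + (-1 + 12) = (U + k) + 11 = 11 + U + k)
b(D) = -D/16 (b(D) = D*(-1/16) = -D/16)
1/(x(-22, Q(4)) + b(-10)) = 1/((11 - 22 + sqrt(6 + 4)) - 1/16*(-10)) = 1/((11 - 22 + sqrt(10)) + 5/8) = 1/((-11 + sqrt(10)) + 5/8) = 1/(-83/8 + sqrt(10))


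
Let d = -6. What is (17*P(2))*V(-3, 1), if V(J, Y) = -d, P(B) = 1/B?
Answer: 51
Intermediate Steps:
V(J, Y) = 6 (V(J, Y) = -1*(-6) = 6)
(17*P(2))*V(-3, 1) = (17/2)*6 = 51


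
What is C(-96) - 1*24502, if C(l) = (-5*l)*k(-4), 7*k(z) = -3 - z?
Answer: -171034/7 ≈ -24433.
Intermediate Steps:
k(z) = -3/7 - z/7 (k(z) = (-3 - z)/7 = -3/7 - z/7)
C(l) = -5*l/7 (C(l) = (-5*l)*(-3/7 - ⅐*(-4)) = (-5*l)*(-3/7 + 4/7) = -5*l*(⅐) = -5*l/7)
C(-96) - 1*24502 = -5/7*(-96) - 1*24502 = 480/7 - 24502 = -171034/7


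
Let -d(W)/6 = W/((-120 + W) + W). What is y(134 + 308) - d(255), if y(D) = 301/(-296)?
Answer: 11183/3848 ≈ 2.9062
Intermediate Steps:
y(D) = -301/296 (y(D) = 301*(-1/296) = -301/296)
d(W) = -6*W/(-120 + 2*W) (d(W) = -6*W/((-120 + W) + W) = -6*W/(-120 + 2*W))
y(134 + 308) - d(255) = -301/296 - (-3)*255/(-60 + 255) = -301/296 - (-3)*255/195 = -301/296 - 1*(-51/13) = -301/296 + 51/13 = 11183/3848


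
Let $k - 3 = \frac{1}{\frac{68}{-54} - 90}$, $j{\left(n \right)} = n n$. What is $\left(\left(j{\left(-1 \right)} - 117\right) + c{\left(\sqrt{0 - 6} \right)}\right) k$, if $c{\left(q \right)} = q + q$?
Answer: $- \frac{213585}{616} + \frac{7365 i \sqrt{6}}{1232} \approx -346.73 + 14.643 i$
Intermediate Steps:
$c{\left(q \right)} = 2 q$
$j{\left(n \right)} = n^{2}$
$k = \frac{7365}{2464}$ ($k = 3 + \frac{1}{\frac{68}{-54} - 90} = 3 + \frac{1}{68 \left(- \frac{1}{54}\right) - 90} = 3 + \frac{1}{- \frac{34}{27} - 90} = 3 + \frac{1}{- \frac{2464}{27}} = 3 - \frac{27}{2464} = \frac{7365}{2464} \approx 2.989$)
$\left(\left(j{\left(-1 \right)} - 117\right) + c{\left(\sqrt{0 - 6} \right)}\right) k = \left(\left(\left(-1\right)^{2} - 117\right) + 2 \sqrt{0 - 6}\right) \frac{7365}{2464} = \left(\left(1 - 117\right) + 2 \sqrt{-6}\right) \frac{7365}{2464} = \left(-116 + 2 i \sqrt{6}\right) \frac{7365}{2464} = - \frac{213585}{616} + \frac{7365 i \sqrt{6}}{1232}$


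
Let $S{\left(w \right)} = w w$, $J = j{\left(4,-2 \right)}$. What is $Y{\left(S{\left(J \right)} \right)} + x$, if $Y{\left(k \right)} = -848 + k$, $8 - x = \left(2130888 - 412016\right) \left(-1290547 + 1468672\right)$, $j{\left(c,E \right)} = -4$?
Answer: $-306174075824$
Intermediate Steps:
$J = -4$
$S{\left(w \right)} = w^{2}$
$x = -306174074992$ ($x = 8 - \left(2130888 - 412016\right) \left(-1290547 + 1468672\right) = 8 - 1718872 \cdot 178125 = 8 - 306174075000 = -306174074992$)
$Y{\left(S{\left(J \right)} \right)} + x = \left(-848 + \left(-4\right)^{2}\right) - 306174074992 = \left(-848 + 16\right) - 306174074992 = -832 - 306174074992 = -306174075824$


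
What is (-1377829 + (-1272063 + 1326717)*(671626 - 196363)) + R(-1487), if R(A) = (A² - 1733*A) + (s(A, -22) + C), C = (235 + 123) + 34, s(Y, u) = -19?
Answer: 25978434686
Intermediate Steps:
C = 392 (C = 358 + 34 = 392)
R(A) = 373 + A² - 1733*A (R(A) = (A² - 1733*A) + (-19 + 392) = (A² - 1733*A) + 373 = 373 + A² - 1733*A)
(-1377829 + (-1272063 + 1326717)*(671626 - 196363)) + R(-1487) = (-1377829 + (-1272063 + 1326717)*(671626 - 196363)) + (373 + (-1487)² - 1733*(-1487)) = (-1377829 + 54654*475263) + (373 + 2211169 + 2576971) = (-1377829 + 25975024002) + 4788513 = 25973646173 + 4788513 = 25978434686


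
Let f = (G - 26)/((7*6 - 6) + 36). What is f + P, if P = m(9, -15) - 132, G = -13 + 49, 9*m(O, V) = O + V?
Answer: -4771/36 ≈ -132.53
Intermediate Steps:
m(O, V) = O/9 + V/9 (m(O, V) = (O + V)/9 = O/9 + V/9)
G = 36
P = -398/3 (P = ((⅑)*9 + (⅑)*(-15)) - 132 = (1 - 5/3) - 132 = -⅔ - 132 = -398/3 ≈ -132.67)
f = 5/36 (f = (36 - 26)/((7*6 - 6) + 36) = 10/((42 - 6) + 36) = 10/(36 + 36) = 10/72 = 10*(1/72) = 5/36 ≈ 0.13889)
f + P = 5/36 - 398/3 = -4771/36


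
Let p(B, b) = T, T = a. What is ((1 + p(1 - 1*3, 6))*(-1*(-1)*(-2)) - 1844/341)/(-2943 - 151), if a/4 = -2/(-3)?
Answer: 931/226083 ≈ 0.0041180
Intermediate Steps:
a = 8/3 (a = 4*(-2/(-3)) = 4*(-2*(-1/3)) = 4*(2/3) = 8/3 ≈ 2.6667)
T = 8/3 ≈ 2.6667
p(B, b) = 8/3
((1 + p(1 - 1*3, 6))*(-1*(-1)*(-2)) - 1844/341)/(-2943 - 151) = ((1 + 8/3)*(-1*(-1)*(-2)) - 1844/341)/(-2943 - 151) = (11*(1*(-2))/3 - 1844*1/341)/(-3094) = ((11/3)*(-2) - 1844/341)*(-1/3094) = (-22/3 - 1844/341)*(-1/3094) = -13034/1023*(-1/3094) = 931/226083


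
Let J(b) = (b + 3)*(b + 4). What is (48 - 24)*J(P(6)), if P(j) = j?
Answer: 2160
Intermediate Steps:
J(b) = (3 + b)*(4 + b)
(48 - 24)*J(P(6)) = (48 - 24)*(12 + 6**2 + 7*6) = 24*(12 + 36 + 42) = 24*90 = 2160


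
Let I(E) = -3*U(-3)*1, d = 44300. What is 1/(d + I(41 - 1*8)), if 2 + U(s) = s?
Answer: 1/44315 ≈ 2.2566e-5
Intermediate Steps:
U(s) = -2 + s
I(E) = 15 (I(E) = -3*(-2 - 3)*1 = -3*(-5)*1 = 15*1 = 15)
1/(d + I(41 - 1*8)) = 1/(44300 + 15) = 1/44315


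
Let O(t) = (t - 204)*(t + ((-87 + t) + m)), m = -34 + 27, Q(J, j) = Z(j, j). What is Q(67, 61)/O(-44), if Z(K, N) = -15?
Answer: -15/45136 ≈ -0.00033233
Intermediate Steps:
Q(J, j) = -15
m = -7
O(t) = (-204 + t)*(-94 + 2*t) (O(t) = (t - 204)*(t + ((-87 + t) - 7)) = (-204 + t)*(t + (-94 + t)) = (-204 + t)*(-94 + 2*t))
Q(67, 61)/O(-44) = -15/(19176 - 502*(-44) + 2*(-44)²) = -15/(19176 + 22088 + 2*1936) = -15/(19176 + 22088 + 3872) = -15/45136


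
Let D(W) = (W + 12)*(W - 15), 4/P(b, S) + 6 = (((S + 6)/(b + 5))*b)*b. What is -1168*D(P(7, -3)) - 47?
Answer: 132473217/625 ≈ 2.1196e+5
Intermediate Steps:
P(b, S) = 4/(-6 + b²*(6 + S)/(5 + b)) (P(b, S) = 4/(-6 + (((S + 6)/(b + 5))*b)*b) = 4/(-6 + (((6 + S)/(5 + b))*b)*b) = 4/(-6 + (b*(6 + S)/(5 + b))*b) = 4/(-6 + b²*(6 + S)/(5 + b)))
D(W) = (-15 + W)*(12 + W) (D(W) = (12 + W)*(-15 + W) = (-15 + W)*(12 + W))
-1168*D(P(7, -3)) - 47 = -1168*(-180 + (4*(5 + 7)/(-30 - 6*7 + 6*7² - 3*7²))² - 12*(5 + 7)/(-30 - 6*7 + 6*7² - 3*7²)) - 47 = -1168*(-180 + (4*12/(-30 - 42 + 6*49 - 3*49))² - 12*12/(-30 - 42 + 6*49 - 3*49)) - 47 = -1168*(-180 + (4*12/(-30 - 42 + 294 - 147))² - 12*12/(-30 - 42 + 294 - 147)) - 47 = -1168*(-180 + (4*12/75)² - 12*12/75) - 47 = -1168*(-180 + (4*(1/75)*12)² - 12*12/75) - 47 = -1168*(-180 + (16/25)² - 3*16/25) - 47 = -1168*(-180 + 256/625 - 48/25) - 47 = -1168*(-113444/625) - 47 = 132502592/625 - 47 = 132473217/625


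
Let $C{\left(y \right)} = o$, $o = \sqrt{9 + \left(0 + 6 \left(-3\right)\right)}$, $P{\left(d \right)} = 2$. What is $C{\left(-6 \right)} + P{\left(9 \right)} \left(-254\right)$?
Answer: $-508 + 3 i \approx -508.0 + 3.0 i$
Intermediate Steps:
$o = 3 i$ ($o = \sqrt{9 + \left(0 - 18\right)} = \sqrt{9 - 18} = \sqrt{-9} = 3 i \approx 3.0 i$)
$C{\left(y \right)} = 3 i$
$C{\left(-6 \right)} + P{\left(9 \right)} \left(-254\right) = 3 i + 2 \left(-254\right) = 3 i - 508 = -508 + 3 i$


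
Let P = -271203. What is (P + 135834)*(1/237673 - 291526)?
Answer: 9379428184564893/237673 ≈ 3.9464e+10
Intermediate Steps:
(P + 135834)*(1/237673 - 291526) = (-271203 + 135834)*(1/237673 - 291526) = -135369*(1/237673 - 291526) = -135369*(-69287858997/237673) = 9379428184564893/237673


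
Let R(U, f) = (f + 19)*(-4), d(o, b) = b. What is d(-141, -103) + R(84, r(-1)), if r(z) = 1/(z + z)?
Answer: -177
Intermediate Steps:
r(z) = 1/(2*z)
R(U, f) = -76 - 4*f (R(U, f) = (19 + f)*(-4) = -76 - 4*f)
d(-141, -103) + R(84, r(-1)) = -103 + (-76 - 2/(-1)) = -103 + (-76 - 2*(-1)) = -103 + (-76 - 4*(-½)) = -103 + (-76 + 2) = -103 - 74 = -177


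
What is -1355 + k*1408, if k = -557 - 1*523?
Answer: -1521995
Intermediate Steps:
k = -1080 (k = -557 - 523 = -1080)
-1355 + k*1408 = -1355 - 1080*1408 = -1355 - 1520640 = -1521995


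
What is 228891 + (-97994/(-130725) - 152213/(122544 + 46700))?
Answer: 5064077739965011/22124421900 ≈ 2.2889e+5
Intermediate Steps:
228891 + (-97994/(-130725) - 152213/(122544 + 46700)) = 228891 + (-97994*(-1/130725) - 152213/169244) = 228891 + (97994/130725 - 152213*1/169244) = 228891 + (97994/130725 - 152213/169244) = 228891 - 3313147889/22124421900 = 5064077739965011/22124421900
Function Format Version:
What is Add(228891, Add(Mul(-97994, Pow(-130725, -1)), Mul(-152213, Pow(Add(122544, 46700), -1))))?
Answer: Rational(5064077739965011, 22124421900) ≈ 2.2889e+5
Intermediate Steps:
Add(228891, Add(Mul(-97994, Pow(-130725, -1)), Mul(-152213, Pow(Add(122544, 46700), -1)))) = Add(228891, Add(Mul(-97994, Rational(-1, 130725)), Mul(-152213, Pow(169244, -1)))) = Add(228891, Add(Rational(97994, 130725), Mul(-152213, Rational(1, 169244)))) = Add(228891, Add(Rational(97994, 130725), Rational(-152213, 169244))) = Add(228891, Rational(-3313147889, 22124421900)) = Rational(5064077739965011, 22124421900)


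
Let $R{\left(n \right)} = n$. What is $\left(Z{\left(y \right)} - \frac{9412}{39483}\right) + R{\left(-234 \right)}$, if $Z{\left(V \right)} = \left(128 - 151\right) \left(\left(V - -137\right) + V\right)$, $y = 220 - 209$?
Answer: $- \frac{153637765}{39483} \approx -3891.2$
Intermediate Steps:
$y = 11$ ($y = 220 - 209 = 11$)
$Z{\left(V \right)} = -3151 - 46 V$ ($Z{\left(V \right)} = - 23 \left(\left(V + 137\right) + V\right) = - 23 \left(\left(137 + V\right) + V\right) = - 23 \left(137 + 2 V\right) = -3151 - 46 V$)
$\left(Z{\left(y \right)} - \frac{9412}{39483}\right) + R{\left(-234 \right)} = \left(\left(-3151 - 506\right) - \frac{9412}{39483}\right) - 234 = \left(-3657 - \frac{9412}{39483}\right) - 234 = - \frac{144398743}{39483} - 234 = - \frac{153637765}{39483}$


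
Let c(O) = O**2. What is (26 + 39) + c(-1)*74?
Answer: 139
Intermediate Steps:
(26 + 39) + c(-1)*74 = (26 + 39) + (-1)**2*74 = 65 + 1*74 = 65 + 74 = 139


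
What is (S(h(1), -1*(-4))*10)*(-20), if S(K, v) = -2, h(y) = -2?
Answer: 400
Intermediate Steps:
(S(h(1), -1*(-4))*10)*(-20) = -2*10*(-20) = -20*(-20) = 400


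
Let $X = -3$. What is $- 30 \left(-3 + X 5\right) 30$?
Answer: $16200$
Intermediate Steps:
$- 30 \left(-3 + X 5\right) 30 = - 30 \left(-3 - 15\right) 30 = \left(-30\right) \left(-18\right) 30 = 540 \cdot 30 = 16200$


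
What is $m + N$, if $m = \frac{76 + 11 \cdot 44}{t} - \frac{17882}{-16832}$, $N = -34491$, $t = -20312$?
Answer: $- \frac{736989301905}{21368224} \approx -34490.0$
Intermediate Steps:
$m = \frac{22112079}{21368224}$ ($m = \frac{76 + 11 \cdot 44}{-20312} - \frac{17882}{-16832} = \left(76 + 484\right) \left(- \frac{1}{20312}\right) - - \frac{8941}{8416} = 560 \left(- \frac{1}{20312}\right) + \frac{8941}{8416} = - \frac{70}{2539} + \frac{8941}{8416} = \frac{22112079}{21368224} \approx 1.0348$)
$m + N = \frac{22112079}{21368224} - 34491 = - \frac{736989301905}{21368224}$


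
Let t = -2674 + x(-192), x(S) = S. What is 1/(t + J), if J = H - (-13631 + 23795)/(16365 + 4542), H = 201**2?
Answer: 6969/261578027 ≈ 2.6642e-5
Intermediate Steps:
H = 40401
t = -2866 (t = -2674 - 192 = -2866)
J = 281551181/6969 (J = 40401 - (-13631 + 23795)/(16365 + 4542) = 40401 - 10164/20907 = 40401 - 1*3388/6969 = 40401 - 3388/6969 = 281551181/6969 ≈ 40401.)
1/(t + J) = 1/(-2866 + 281551181/6969) = 1/(261578027/6969) = 6969/261578027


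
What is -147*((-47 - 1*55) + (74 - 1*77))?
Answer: 15435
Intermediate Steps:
-147*((-47 - 1*55) + (74 - 1*77)) = -147*((-47 - 55) + (74 - 77)) = -147*(-102 - 3) = -147*(-105) = 15435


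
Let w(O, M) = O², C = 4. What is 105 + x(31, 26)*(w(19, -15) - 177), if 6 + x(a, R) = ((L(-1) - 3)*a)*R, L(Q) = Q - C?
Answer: -1187431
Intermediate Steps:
L(Q) = -4 + Q (L(Q) = Q - 1*4 = Q - 4 = -4 + Q)
x(a, R) = -6 - 8*R*a (x(a, R) = -6 + (((-4 - 1) - 3)*a)*R = -6 + ((-5 - 3)*a)*R = -6 + (-8*a)*R = -6 - 8*R*a)
105 + x(31, 26)*(w(19, -15) - 177) = 105 + (-6 - 8*26*31)*(19² - 177) = 105 + (-6 - 6448)*(361 - 177) = 105 - 6454*184 = 105 - 1187536 = -1187431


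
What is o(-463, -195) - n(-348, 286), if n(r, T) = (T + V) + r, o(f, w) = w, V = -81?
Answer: -52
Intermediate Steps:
n(r, T) = -81 + T + r (n(r, T) = (T - 81) + r = (-81 + T) + r = -81 + T + r)
o(-463, -195) - n(-348, 286) = -195 - (-81 + 286 - 348) = -195 - 1*(-143) = -195 + 143 = -52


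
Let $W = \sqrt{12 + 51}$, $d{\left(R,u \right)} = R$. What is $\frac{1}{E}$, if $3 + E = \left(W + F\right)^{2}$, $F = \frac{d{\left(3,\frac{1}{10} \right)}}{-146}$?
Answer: $\frac{9087501068}{545237786091} + \frac{6224272 \sqrt{7}}{181745928697} \approx 0.016758$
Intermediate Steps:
$F = - \frac{3}{146}$ ($F = \frac{3}{-146} = 3 \left(- \frac{1}{146}\right) = - \frac{3}{146} \approx -0.020548$)
$W = 3 \sqrt{7}$ ($W = \sqrt{63} = 3 \sqrt{7} \approx 7.9373$)
$E = -3 + \left(- \frac{3}{146} + 3 \sqrt{7}\right)^{2}$ ($E = -3 + \left(3 \sqrt{7} - \frac{3}{146}\right)^{2} = -3 + \left(- \frac{3}{146} + 3 \sqrt{7}\right)^{2} \approx 59.674$)
$\frac{1}{E} = \frac{1}{\frac{1278969}{21316} - \frac{9 \sqrt{7}}{73}}$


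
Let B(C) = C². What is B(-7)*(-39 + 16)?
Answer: -1127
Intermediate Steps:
B(-7)*(-39 + 16) = (-7)²*(-39 + 16) = 49*(-23) = -1127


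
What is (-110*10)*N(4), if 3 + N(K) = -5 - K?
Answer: 13200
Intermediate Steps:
N(K) = -8 - K (N(K) = -3 + (-5 - K) = -8 - K)
(-110*10)*N(4) = (-110*10)*(-8 - 1*4) = (-22*50)*(-8 - 4) = -1100*(-12) = 13200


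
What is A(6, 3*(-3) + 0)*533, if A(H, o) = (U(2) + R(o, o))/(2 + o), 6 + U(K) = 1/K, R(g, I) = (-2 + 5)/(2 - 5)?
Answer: 6929/14 ≈ 494.93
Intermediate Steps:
R(g, I) = -1 (R(g, I) = 3/(-3) = 3*(-1/3) = -1)
U(K) = -6 + 1/K
A(H, o) = -13/(2*(2 + o)) (A(H, o) = ((-6 + 1/2) - 1)/(2 + o) = (-11/2 - 1)/(2 + o) = -13/(2*(2 + o)))
A(6, 3*(-3) + 0)*533 = -13/(4 + 2*(3*(-3) + 0))*533 = -13/(4 + 2*(-9 + 0))*533 = -13/(4 + 2*(-9))*533 = -13/(4 - 18)*533 = -13/(-14)*533 = -13*(-1/14)*533 = (13/14)*533 = 6929/14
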